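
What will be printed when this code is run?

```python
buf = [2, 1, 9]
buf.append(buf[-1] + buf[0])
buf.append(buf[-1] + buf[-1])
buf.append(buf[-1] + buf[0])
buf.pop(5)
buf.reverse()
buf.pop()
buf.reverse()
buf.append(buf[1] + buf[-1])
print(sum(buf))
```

74

append buf[-1]+buf[0] = 9+2 = 11 → [2, 1, 9, 11]
append buf[-1]+buf[-1] = 11+11 = 22 → [2, 1, 9, 11, 22]
append buf[-1]+buf[0] = 22+2 = 24 → [2, 1, 9, 11, 22, 24]
pop(5) removes 24 → [2, 1, 9, 11, 22]
reverse → [22, 11, 9, 1, 2]
pop() removes 2 → [22, 11, 9, 1]
reverse → [1, 9, 11, 22]
append buf[1]+buf[-1] = 9+22 = 31 → [1, 9, 11, 22, 31]
sum = 74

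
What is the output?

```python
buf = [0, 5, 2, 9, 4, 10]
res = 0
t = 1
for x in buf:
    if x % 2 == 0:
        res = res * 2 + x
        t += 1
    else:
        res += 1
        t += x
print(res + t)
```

57

x=0: even, res = 0*2+0 = 0; t=2
x=5: not even, res = 0+1 = 1; t=7
x=2: even, res = 1*2+2 = 4; t=8
x=9: not even, res = 4+1 = 5; t=17
x=4: even, res = 5*2+4 = 14; t=18
x=10: even, res = 14*2+10 = 38; t=19
res+t = 38+19 = 57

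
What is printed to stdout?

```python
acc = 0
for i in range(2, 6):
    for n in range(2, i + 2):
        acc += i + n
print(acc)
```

i=2,n=2: acc = 0+4 = 4
i=2,n=3: acc = 4+5 = 9
i=3,n=2: acc = 9+5 = 14
i=3,n=3: acc = 14+6 = 20
i=3,n=4: acc = 20+7 = 27
i=4,n=2: acc = 27+6 = 33
i=4,n=3: acc = 33+7 = 40
i=4,n=4: acc = 40+8 = 48
i=4,n=5: acc = 48+9 = 57
i=5,n=2: acc = 57+7 = 64
i=5,n=3: acc = 64+8 = 72
i=5,n=4: acc = 72+9 = 81
i=5,n=5: acc = 81+10 = 91
i=5,n=6: acc = 91+11 = 102

102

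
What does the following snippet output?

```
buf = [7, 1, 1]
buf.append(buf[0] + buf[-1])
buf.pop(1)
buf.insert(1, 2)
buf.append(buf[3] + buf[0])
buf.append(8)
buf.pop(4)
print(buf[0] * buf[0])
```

49

append buf[0]+buf[-1] = 7+1 = 8 → [7, 1, 1, 8]
pop(1) removes 1 → [7, 1, 8]
insert 2 at 1 → [7, 2, 1, 8]
append buf[3]+buf[0] = 8+7 = 15 → [7, 2, 1, 8, 15]
append 8 → [7, 2, 1, 8, 15, 8]
pop(4) removes 15 → [7, 2, 1, 8, 8]
buf[0]*buf[0] = 7*7 = 49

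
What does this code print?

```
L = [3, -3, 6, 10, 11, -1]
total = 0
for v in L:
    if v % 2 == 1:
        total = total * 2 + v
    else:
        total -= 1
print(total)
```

v=3: odd, total = 0*2+3 = 3
v=-3: odd, total = 3*2+(-3) = 3
v=6: not odd, total = 3-1 = 2
v=10: not odd, total = 2-1 = 1
v=11: odd, total = 1*2+11 = 13
v=-1: odd, total = 13*2+(-1) = 25

25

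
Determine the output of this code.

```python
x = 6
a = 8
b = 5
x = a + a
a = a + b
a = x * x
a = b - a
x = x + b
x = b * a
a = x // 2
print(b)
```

5

x = 8+8 = 16
a = 8+5 = 13
a = 16*16 = 256
a = 5-256 = -251
x = 16+5 = 21
x = 5*(-251) = -1255
a = (-1255)//2 = -628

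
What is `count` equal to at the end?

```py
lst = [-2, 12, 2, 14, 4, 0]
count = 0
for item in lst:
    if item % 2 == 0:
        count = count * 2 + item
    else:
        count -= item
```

208

item=-2: even, count = 0*2+(-2) = -2
item=12: even, count = (-2)*2+12 = 8
item=2: even, count = 8*2+2 = 18
item=14: even, count = 18*2+14 = 50
item=4: even, count = 50*2+4 = 104
item=0: even, count = 104*2+0 = 208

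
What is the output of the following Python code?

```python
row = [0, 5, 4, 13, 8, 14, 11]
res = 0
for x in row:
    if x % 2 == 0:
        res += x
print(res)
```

26

x=0: even, res = 0+0 = 0
x=5: not even
x=4: even, res = 0+4 = 4
x=13: not even
x=8: even, res = 4+8 = 12
x=14: even, res = 12+14 = 26
x=11: not even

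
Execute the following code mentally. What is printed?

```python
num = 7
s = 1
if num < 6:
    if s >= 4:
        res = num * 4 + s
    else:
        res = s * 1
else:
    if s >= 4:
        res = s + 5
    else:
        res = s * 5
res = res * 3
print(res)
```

15

num=7, s=1
num < 6 is False; s >= 4 is False
→ res = s * 5 = 5
res = 5*3 = 15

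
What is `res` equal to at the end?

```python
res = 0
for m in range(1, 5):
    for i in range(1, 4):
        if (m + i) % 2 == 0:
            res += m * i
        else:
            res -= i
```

m=1,i=1: even sum, res = 0+1 = 1
m=1,i=2: odd sum, res = 1-2 = -1
m=1,i=3: even sum, res = (-1)+3 = 2
m=2,i=1: odd sum, res = 2-1 = 1
m=2,i=2: even sum, res = 1+4 = 5
m=2,i=3: odd sum, res = 5-3 = 2
m=3,i=1: even sum, res = 2+3 = 5
m=3,i=2: odd sum, res = 5-2 = 3
m=3,i=3: even sum, res = 3+9 = 12
m=4,i=1: odd sum, res = 12-1 = 11
m=4,i=2: even sum, res = 11+8 = 19
m=4,i=3: odd sum, res = 19-3 = 16

16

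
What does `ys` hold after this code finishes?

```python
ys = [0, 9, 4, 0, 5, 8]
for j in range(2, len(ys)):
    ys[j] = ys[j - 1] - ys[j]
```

[0, 9, 5, 5, 0, -8]

j=2: ys[2] = 9-4 = 5 → [0, 9, 5, 0, 5, 8]
j=3: ys[3] = 5-0 = 5 → [0, 9, 5, 5, 5, 8]
j=4: ys[4] = 5-5 = 0 → [0, 9, 5, 5, 0, 8]
j=5: ys[5] = 0-8 = -8 → [0, 9, 5, 5, 0, -8]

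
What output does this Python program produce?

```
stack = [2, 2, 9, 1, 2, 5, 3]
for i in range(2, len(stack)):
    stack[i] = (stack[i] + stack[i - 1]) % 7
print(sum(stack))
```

19

i=2: stack[2] = (9+2)%7 = 4 → [2, 2, 4, 1, 2, 5, 3]
i=3: stack[3] = (1+4)%7 = 5 → [2, 2, 4, 5, 2, 5, 3]
i=4: stack[4] = (2+5)%7 = 0 → [2, 2, 4, 5, 0, 5, 3]
i=5: stack[5] = (5+0)%7 = 5 → [2, 2, 4, 5, 0, 5, 3]
i=6: stack[6] = (3+5)%7 = 1 → [2, 2, 4, 5, 0, 5, 1]
sum = 19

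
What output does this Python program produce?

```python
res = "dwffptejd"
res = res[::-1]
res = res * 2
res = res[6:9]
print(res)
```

fwd

reverse → 'djetpffwd'
repeat ×2 → 'djetpffwddjetpffwd'
slice [6:9] → 'fwd'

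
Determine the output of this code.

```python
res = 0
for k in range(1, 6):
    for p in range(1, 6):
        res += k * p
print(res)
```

k=1,p=1: res = 0+1 = 1
k=1,p=2: res = 1+2 = 3
k=1,p=3: res = 3+3 = 6
k=1,p=4: res = 6+4 = 10
k=1,p=5: res = 10+5 = 15
k=2,p=1: res = 15+2 = 17
k=2,p=2: res = 17+4 = 21
k=2,p=3: res = 21+6 = 27
k=2,p=4: res = 27+8 = 35
k=2,p=5: res = 35+10 = 45
k=3,p=1: res = 45+3 = 48
k=3,p=2: res = 48+6 = 54
k=3,p=3: res = 54+9 = 63
k=3,p=4: res = 63+12 = 75
k=3,p=5: res = 75+15 = 90
k=4,p=1: res = 90+4 = 94
k=4,p=2: res = 94+8 = 102
k=4,p=3: res = 102+12 = 114
k=4,p=4: res = 114+16 = 130
k=4,p=5: res = 130+20 = 150
k=5,p=1: res = 150+5 = 155
k=5,p=2: res = 155+10 = 165
k=5,p=3: res = 165+15 = 180
k=5,p=4: res = 180+20 = 200
k=5,p=5: res = 200+25 = 225

225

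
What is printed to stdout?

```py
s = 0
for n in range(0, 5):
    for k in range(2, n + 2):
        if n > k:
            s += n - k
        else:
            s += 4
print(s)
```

n=1,k=2: not 1>2, s = 0+4 = 4
n=2,k=2: not 2>2, s = 4+4 = 8
n=2,k=3: not 2>3, s = 8+4 = 12
n=3,k=2: 3>2, s = 12+1 = 13
n=3,k=3: not 3>3, s = 13+4 = 17
n=3,k=4: not 3>4, s = 17+4 = 21
n=4,k=2: 4>2, s = 21+2 = 23
n=4,k=3: 4>3, s = 23+1 = 24
n=4,k=4: not 4>4, s = 24+4 = 28
n=4,k=5: not 4>5, s = 28+4 = 32

32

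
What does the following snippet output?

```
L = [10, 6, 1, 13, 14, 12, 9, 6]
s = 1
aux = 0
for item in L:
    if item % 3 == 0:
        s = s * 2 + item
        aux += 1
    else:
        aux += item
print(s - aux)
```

94

item=10: not %3==0; aux=10
item=6: %3==0, s = 1*2+6 = 8; aux=11
item=1: not %3==0; aux=12
item=13: not %3==0; aux=25
item=14: not %3==0; aux=39
item=12: %3==0, s = 8*2+12 = 28; aux=40
item=9: %3==0, s = 28*2+9 = 65; aux=41
item=6: %3==0, s = 65*2+6 = 136; aux=42
s-aux = 136-42 = 94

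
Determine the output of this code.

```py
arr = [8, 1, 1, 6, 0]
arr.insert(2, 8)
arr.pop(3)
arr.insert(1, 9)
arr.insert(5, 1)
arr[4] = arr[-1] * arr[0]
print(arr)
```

insert 8 at 2 → [8, 1, 8, 1, 6, 0]
pop(3) removes 1 → [8, 1, 8, 6, 0]
insert 9 at 1 → [8, 9, 1, 8, 6, 0]
insert 1 at 5 → [8, 9, 1, 8, 6, 1, 0]
arr[4] = arr[-1]*arr[0] = 0*8 = 0 → [8, 9, 1, 8, 0, 1, 0]

[8, 9, 1, 8, 0, 1, 0]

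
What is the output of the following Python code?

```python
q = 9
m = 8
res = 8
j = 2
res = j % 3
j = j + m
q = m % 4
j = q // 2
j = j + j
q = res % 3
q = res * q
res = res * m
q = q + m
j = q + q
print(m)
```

res = 2%3 = 2
j = 2+8 = 10
q = 8%4 = 0
j = 0//2 = 0
j = 0+0 = 0
q = 2%3 = 2
q = 2*2 = 4
res = 2*8 = 16
q = 4+8 = 12
j = 12+12 = 24

8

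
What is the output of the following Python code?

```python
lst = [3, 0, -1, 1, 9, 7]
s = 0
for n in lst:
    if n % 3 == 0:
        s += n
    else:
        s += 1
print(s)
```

15

n=3: %3==0, s = 0+3 = 3
n=0: %3==0, s = 3+0 = 3
n=-1: not %3==0, s = 3+1 = 4
n=1: not %3==0, s = 4+1 = 5
n=9: %3==0, s = 5+9 = 14
n=7: not %3==0, s = 14+1 = 15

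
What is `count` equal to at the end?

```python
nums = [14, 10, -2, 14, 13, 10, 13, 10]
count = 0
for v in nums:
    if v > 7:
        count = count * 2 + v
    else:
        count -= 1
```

v=14: >7, count = 0*2+14 = 14
v=10: >7, count = 14*2+10 = 38
v=-2: not >7, count = 38-1 = 37
v=14: >7, count = 37*2+14 = 88
v=13: >7, count = 88*2+13 = 189
v=10: >7, count = 189*2+10 = 388
v=13: >7, count = 388*2+13 = 789
v=10: >7, count = 789*2+10 = 1588

1588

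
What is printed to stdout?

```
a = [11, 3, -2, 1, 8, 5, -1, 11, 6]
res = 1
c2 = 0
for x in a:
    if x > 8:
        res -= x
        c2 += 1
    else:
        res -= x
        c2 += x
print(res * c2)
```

-902

x=11: >8, res = 1-11 = -10; c2=1
x=3: not >8, res = (-10)-3 = -13; c2=4
x=-2: not >8, res = (-13)-(-2) = -11; c2=2
x=1: not >8, res = (-11)-1 = -12; c2=3
x=8: not >8, res = (-12)-8 = -20; c2=11
x=5: not >8, res = (-20)-5 = -25; c2=16
x=-1: not >8, res = (-25)-(-1) = -24; c2=15
x=11: >8, res = (-24)-11 = -35; c2=16
x=6: not >8, res = (-35)-6 = -41; c2=22
res*c2 = (-41)*22 = -902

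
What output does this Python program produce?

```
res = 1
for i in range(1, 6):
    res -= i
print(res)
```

-14

i=1: res = 1-1 = 0
i=2: res = 0-2 = -2
i=3: res = (-2)-3 = -5
i=4: res = (-5)-4 = -9
i=5: res = (-9)-5 = -14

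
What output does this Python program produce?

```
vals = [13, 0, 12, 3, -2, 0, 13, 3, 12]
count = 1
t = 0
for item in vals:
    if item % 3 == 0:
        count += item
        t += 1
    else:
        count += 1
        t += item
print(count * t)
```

item=13: not %3==0, count = 1+1 = 2; t=13
item=0: %3==0, count = 2+0 = 2; t=14
item=12: %3==0, count = 2+12 = 14; t=15
item=3: %3==0, count = 14+3 = 17; t=16
item=-2: not %3==0, count = 17+1 = 18; t=14
item=0: %3==0, count = 18+0 = 18; t=15
item=13: not %3==0, count = 18+1 = 19; t=28
item=3: %3==0, count = 19+3 = 22; t=29
item=12: %3==0, count = 22+12 = 34; t=30
count*t = 34*30 = 1020

1020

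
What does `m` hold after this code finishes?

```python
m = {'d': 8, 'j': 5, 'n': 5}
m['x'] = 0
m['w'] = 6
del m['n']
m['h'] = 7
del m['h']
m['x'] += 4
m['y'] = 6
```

{'d': 8, 'j': 5, 'x': 4, 'w': 6, 'y': 6}

m['x'] = 0 → {'d': 8, 'j': 5, 'n': 5, 'x': 0}
m['w'] = 6 → {'d': 8, 'j': 5, 'n': 5, 'x': 0, 'w': 6}
del 'n' → {'d': 8, 'j': 5, 'x': 0, 'w': 6}
m['h'] = 7 → {'d': 8, 'j': 5, 'x': 0, 'w': 6, 'h': 7}
del 'h' → {'d': 8, 'j': 5, 'x': 0, 'w': 6}
m['x'] = 0+4 = 4 → {'d': 8, 'j': 5, 'x': 4, 'w': 6}
m['y'] = 6 → {'d': 8, 'j': 5, 'x': 4, 'w': 6, 'y': 6}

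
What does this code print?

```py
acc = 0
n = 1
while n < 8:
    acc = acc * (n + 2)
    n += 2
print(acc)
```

0

n=1: acc = 0*3 = 0
n=3: acc = 0*5 = 0
n=5: acc = 0*7 = 0
n=7: acc = 0*9 = 0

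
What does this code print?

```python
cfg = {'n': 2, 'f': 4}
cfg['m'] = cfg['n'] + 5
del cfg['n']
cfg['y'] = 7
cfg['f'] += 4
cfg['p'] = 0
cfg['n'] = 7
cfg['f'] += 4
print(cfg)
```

{'f': 12, 'm': 7, 'y': 7, 'p': 0, 'n': 7}

cfg['m'] = cfg['n']+5 = 7 → {'n': 2, 'f': 4, 'm': 7}
del 'n' → {'f': 4, 'm': 7}
cfg['y'] = 7 → {'f': 4, 'm': 7, 'y': 7}
cfg['f'] = 4+4 = 8 → {'f': 8, 'm': 7, 'y': 7}
cfg['p'] = 0 → {'f': 8, 'm': 7, 'y': 7, 'p': 0}
cfg['n'] = 7 → {'f': 8, 'm': 7, 'y': 7, 'p': 0, 'n': 7}
cfg['f'] = 8+4 = 12 → {'f': 12, 'm': 7, 'y': 7, 'p': 0, 'n': 7}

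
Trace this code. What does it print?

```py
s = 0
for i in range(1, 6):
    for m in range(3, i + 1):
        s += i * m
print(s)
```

97

i=3,m=3: s = 0+9 = 9
i=4,m=3: s = 9+12 = 21
i=4,m=4: s = 21+16 = 37
i=5,m=3: s = 37+15 = 52
i=5,m=4: s = 52+20 = 72
i=5,m=5: s = 72+25 = 97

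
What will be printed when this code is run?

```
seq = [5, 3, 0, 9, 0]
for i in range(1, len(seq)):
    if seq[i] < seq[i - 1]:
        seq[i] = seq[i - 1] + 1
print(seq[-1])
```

i=1: 3<5, seq[1] = 5+1 = 6 → [5, 6, 0, 9, 0]
i=2: 0<6, seq[2] = 6+1 = 7 → [5, 6, 7, 9, 0]
i=3: 9>=7, unchanged → [5, 6, 7, 9, 0]
i=4: 0<9, seq[4] = 9+1 = 10 → [5, 6, 7, 9, 10]

10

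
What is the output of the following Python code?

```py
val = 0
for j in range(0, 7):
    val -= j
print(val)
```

-21

j=0: val = 0-0 = 0
j=1: val = 0-1 = -1
j=2: val = (-1)-2 = -3
j=3: val = (-3)-3 = -6
j=4: val = (-6)-4 = -10
j=5: val = (-10)-5 = -15
j=6: val = (-15)-6 = -21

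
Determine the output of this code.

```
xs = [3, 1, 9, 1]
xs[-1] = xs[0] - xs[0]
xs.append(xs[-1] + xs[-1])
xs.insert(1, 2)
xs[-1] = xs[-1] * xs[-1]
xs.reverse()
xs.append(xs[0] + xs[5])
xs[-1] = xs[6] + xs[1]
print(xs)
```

[0, 0, 9, 1, 2, 3, 3]

xs[-1] = xs[0]-xs[0] = 3-3 = 0 → [3, 1, 9, 0]
append xs[-1]+xs[-1] = 0+0 = 0 → [3, 1, 9, 0, 0]
insert 2 at 1 → [3, 2, 1, 9, 0, 0]
xs[-1] = xs[-1]*xs[-1] = 0*0 = 0 → [3, 2, 1, 9, 0, 0]
reverse → [0, 0, 9, 1, 2, 3]
append xs[0]+xs[5] = 0+3 = 3 → [0, 0, 9, 1, 2, 3, 3]
xs[-1] = xs[6]+xs[1] = 3+0 = 3 → [0, 0, 9, 1, 2, 3, 3]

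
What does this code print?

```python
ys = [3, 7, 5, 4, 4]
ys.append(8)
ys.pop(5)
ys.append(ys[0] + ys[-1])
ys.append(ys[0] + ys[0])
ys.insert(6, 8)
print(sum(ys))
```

append 8 → [3, 7, 5, 4, 4, 8]
pop(5) removes 8 → [3, 7, 5, 4, 4]
append ys[0]+ys[-1] = 3+4 = 7 → [3, 7, 5, 4, 4, 7]
append ys[0]+ys[0] = 3+3 = 6 → [3, 7, 5, 4, 4, 7, 6]
insert 8 at 6 → [3, 7, 5, 4, 4, 7, 8, 6]
sum = 44

44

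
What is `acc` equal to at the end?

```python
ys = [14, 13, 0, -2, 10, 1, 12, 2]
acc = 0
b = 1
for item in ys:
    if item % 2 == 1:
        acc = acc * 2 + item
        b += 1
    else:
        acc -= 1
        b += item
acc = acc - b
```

-24

item=14: not odd, acc = 0-1 = -1; b=15
item=13: odd, acc = (-1)*2+13 = 11; b=16
item=0: not odd, acc = 11-1 = 10; b=16
item=-2: not odd, acc = 10-1 = 9; b=14
item=10: not odd, acc = 9-1 = 8; b=24
item=1: odd, acc = 8*2+1 = 17; b=25
item=12: not odd, acc = 17-1 = 16; b=37
item=2: not odd, acc = 16-1 = 15; b=39
acc-b = 15-39 = -24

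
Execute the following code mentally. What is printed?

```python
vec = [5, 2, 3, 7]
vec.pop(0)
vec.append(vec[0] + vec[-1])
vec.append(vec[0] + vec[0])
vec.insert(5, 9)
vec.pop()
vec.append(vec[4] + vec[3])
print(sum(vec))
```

pop(0) removes 5 → [2, 3, 7]
append vec[0]+vec[-1] = 2+7 = 9 → [2, 3, 7, 9]
append vec[0]+vec[0] = 2+2 = 4 → [2, 3, 7, 9, 4]
insert 9 at 5 → [2, 3, 7, 9, 4, 9]
pop() removes 9 → [2, 3, 7, 9, 4]
append vec[4]+vec[3] = 4+9 = 13 → [2, 3, 7, 9, 4, 13]
sum = 38

38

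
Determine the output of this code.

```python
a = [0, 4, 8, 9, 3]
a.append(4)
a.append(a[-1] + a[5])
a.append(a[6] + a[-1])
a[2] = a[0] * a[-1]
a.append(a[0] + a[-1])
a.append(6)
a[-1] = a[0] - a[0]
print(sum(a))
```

append 4 → [0, 4, 8, 9, 3, 4]
append a[-1]+a[5] = 4+4 = 8 → [0, 4, 8, 9, 3, 4, 8]
append a[6]+a[-1] = 8+8 = 16 → [0, 4, 8, 9, 3, 4, 8, 16]
a[2] = a[0]*a[-1] = 0*16 = 0 → [0, 4, 0, 9, 3, 4, 8, 16]
append a[0]+a[-1] = 0+16 = 16 → [0, 4, 0, 9, 3, 4, 8, 16, 16]
append 6 → [0, 4, 0, 9, 3, 4, 8, 16, 16, 6]
a[-1] = a[0]-a[0] = 0-0 = 0 → [0, 4, 0, 9, 3, 4, 8, 16, 16, 0]
sum = 60

60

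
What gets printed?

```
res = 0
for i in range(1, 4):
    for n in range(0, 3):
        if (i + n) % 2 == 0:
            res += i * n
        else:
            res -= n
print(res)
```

i=1,n=0: odd sum, res = 0-0 = 0
i=1,n=1: even sum, res = 0+1 = 1
i=1,n=2: odd sum, res = 1-2 = -1
i=2,n=0: even sum, res = (-1)+0 = -1
i=2,n=1: odd sum, res = (-1)-1 = -2
i=2,n=2: even sum, res = (-2)+4 = 2
i=3,n=0: odd sum, res = 2-0 = 2
i=3,n=1: even sum, res = 2+3 = 5
i=3,n=2: odd sum, res = 5-2 = 3

3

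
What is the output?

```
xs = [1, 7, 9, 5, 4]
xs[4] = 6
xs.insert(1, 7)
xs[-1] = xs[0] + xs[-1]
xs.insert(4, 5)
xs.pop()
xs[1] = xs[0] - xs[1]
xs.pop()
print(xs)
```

xs[4] = 6 → [1, 7, 9, 5, 6]
insert 7 at 1 → [1, 7, 7, 9, 5, 6]
xs[-1] = xs[0]+xs[-1] = 1+6 = 7 → [1, 7, 7, 9, 5, 7]
insert 5 at 4 → [1, 7, 7, 9, 5, 5, 7]
pop() removes 7 → [1, 7, 7, 9, 5, 5]
xs[1] = xs[0]-xs[1] = 1-7 = -6 → [1, -6, 7, 9, 5, 5]
pop() removes 5 → [1, -6, 7, 9, 5]

[1, -6, 7, 9, 5]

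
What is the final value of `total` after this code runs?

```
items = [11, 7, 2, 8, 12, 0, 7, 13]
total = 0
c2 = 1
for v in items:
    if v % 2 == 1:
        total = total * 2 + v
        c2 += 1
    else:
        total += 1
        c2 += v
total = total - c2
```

v=11: odd, total = 0*2+11 = 11; c2=2
v=7: odd, total = 11*2+7 = 29; c2=3
v=2: not odd, total = 29+1 = 30; c2=5
v=8: not odd, total = 30+1 = 31; c2=13
v=12: not odd, total = 31+1 = 32; c2=25
v=0: not odd, total = 32+1 = 33; c2=25
v=7: odd, total = 33*2+7 = 73; c2=26
v=13: odd, total = 73*2+13 = 159; c2=27
total-c2 = 159-27 = 132

132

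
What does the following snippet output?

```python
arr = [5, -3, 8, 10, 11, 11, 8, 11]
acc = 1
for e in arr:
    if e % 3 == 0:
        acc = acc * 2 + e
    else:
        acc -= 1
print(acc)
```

e=5: not %3==0, acc = 1-1 = 0
e=-3: %3==0, acc = 0*2+(-3) = -3
e=8: not %3==0, acc = (-3)-1 = -4
e=10: not %3==0, acc = (-4)-1 = -5
e=11: not %3==0, acc = (-5)-1 = -6
e=11: not %3==0, acc = (-6)-1 = -7
e=8: not %3==0, acc = (-7)-1 = -8
e=11: not %3==0, acc = (-8)-1 = -9

-9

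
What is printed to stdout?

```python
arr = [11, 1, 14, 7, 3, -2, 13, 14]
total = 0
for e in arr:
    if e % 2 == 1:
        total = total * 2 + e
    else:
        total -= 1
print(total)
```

e=11: odd, total = 0*2+11 = 11
e=1: odd, total = 11*2+1 = 23
e=14: not odd, total = 23-1 = 22
e=7: odd, total = 22*2+7 = 51
e=3: odd, total = 51*2+3 = 105
e=-2: not odd, total = 105-1 = 104
e=13: odd, total = 104*2+13 = 221
e=14: not odd, total = 221-1 = 220

220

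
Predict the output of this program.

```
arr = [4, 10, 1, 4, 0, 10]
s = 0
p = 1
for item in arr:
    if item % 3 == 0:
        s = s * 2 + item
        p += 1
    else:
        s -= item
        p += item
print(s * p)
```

item=4: not %3==0, s = 0-4 = -4; p=5
item=10: not %3==0, s = (-4)-10 = -14; p=15
item=1: not %3==0, s = (-14)-1 = -15; p=16
item=4: not %3==0, s = (-15)-4 = -19; p=20
item=0: %3==0, s = (-19)*2+0 = -38; p=21
item=10: not %3==0, s = (-38)-10 = -48; p=31
s*p = (-48)*31 = -1488

-1488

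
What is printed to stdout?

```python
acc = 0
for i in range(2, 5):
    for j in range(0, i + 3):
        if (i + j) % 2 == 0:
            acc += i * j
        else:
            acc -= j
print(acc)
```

68

i=2,j=0: even sum, acc = 0+0 = 0
i=2,j=1: odd sum, acc = 0-1 = -1
i=2,j=2: even sum, acc = (-1)+4 = 3
i=2,j=3: odd sum, acc = 3-3 = 0
i=2,j=4: even sum, acc = 0+8 = 8
i=3,j=0: odd sum, acc = 8-0 = 8
i=3,j=1: even sum, acc = 8+3 = 11
i=3,j=2: odd sum, acc = 11-2 = 9
i=3,j=3: even sum, acc = 9+9 = 18
i=3,j=4: odd sum, acc = 18-4 = 14
i=3,j=5: even sum, acc = 14+15 = 29
i=4,j=0: even sum, acc = 29+0 = 29
i=4,j=1: odd sum, acc = 29-1 = 28
i=4,j=2: even sum, acc = 28+8 = 36
i=4,j=3: odd sum, acc = 36-3 = 33
i=4,j=4: even sum, acc = 33+16 = 49
i=4,j=5: odd sum, acc = 49-5 = 44
i=4,j=6: even sum, acc = 44+24 = 68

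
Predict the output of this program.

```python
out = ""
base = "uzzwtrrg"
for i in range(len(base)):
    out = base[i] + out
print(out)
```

grrtwzzu

i=0: prepend 'u' → 'u'
i=1: prepend 'z' → 'zu'
i=2: prepend 'z' → 'zzu'
i=3: prepend 'w' → 'wzzu'
i=4: prepend 't' → 'twzzu'
i=5: prepend 'r' → 'rtwzzu'
i=6: prepend 'r' → 'rrtwzzu'
i=7: prepend 'g' → 'grrtwzzu'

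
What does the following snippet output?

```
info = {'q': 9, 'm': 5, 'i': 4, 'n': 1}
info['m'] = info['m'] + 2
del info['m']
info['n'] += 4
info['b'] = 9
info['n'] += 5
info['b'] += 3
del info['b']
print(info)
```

info['m'] = info['m']+2 = 7 → {'q': 9, 'm': 7, 'i': 4, 'n': 1}
del 'm' → {'q': 9, 'i': 4, 'n': 1}
info['n'] = 1+4 = 5 → {'q': 9, 'i': 4, 'n': 5}
info['b'] = 9 → {'q': 9, 'i': 4, 'n': 5, 'b': 9}
info['n'] = 5+5 = 10 → {'q': 9, 'i': 4, 'n': 10, 'b': 9}
info['b'] = 9+3 = 12 → {'q': 9, 'i': 4, 'n': 10, 'b': 12}
del 'b' → {'q': 9, 'i': 4, 'n': 10}

{'q': 9, 'i': 4, 'n': 10}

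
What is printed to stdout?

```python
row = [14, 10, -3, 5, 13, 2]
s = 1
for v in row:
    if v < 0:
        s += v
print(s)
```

-2

v=14: not <0
v=10: not <0
v=-3: <0, s = 1+(-3) = -2
v=5: not <0
v=13: not <0
v=2: not <0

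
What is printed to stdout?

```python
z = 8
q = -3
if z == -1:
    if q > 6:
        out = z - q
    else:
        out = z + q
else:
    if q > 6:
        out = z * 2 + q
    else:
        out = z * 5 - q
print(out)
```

z=8, q=-3
z == -1 is False; q > 6 is False
→ out = z * 5 - q = 43

43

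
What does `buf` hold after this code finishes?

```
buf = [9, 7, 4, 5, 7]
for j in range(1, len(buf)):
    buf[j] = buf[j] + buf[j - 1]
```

[9, 16, 20, 25, 32]

j=1: buf[1] = 7+9 = 16 → [9, 16, 4, 5, 7]
j=2: buf[2] = 4+16 = 20 → [9, 16, 20, 5, 7]
j=3: buf[3] = 5+20 = 25 → [9, 16, 20, 25, 7]
j=4: buf[4] = 7+25 = 32 → [9, 16, 20, 25, 32]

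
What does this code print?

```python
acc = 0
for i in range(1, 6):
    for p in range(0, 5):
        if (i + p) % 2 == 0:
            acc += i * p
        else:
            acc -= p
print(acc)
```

i=1,p=0: odd sum, acc = 0-0 = 0
i=1,p=1: even sum, acc = 0+1 = 1
i=1,p=2: odd sum, acc = 1-2 = -1
i=1,p=3: even sum, acc = (-1)+3 = 2
i=1,p=4: odd sum, acc = 2-4 = -2
i=2,p=0: even sum, acc = (-2)+0 = -2
i=2,p=1: odd sum, acc = (-2)-1 = -3
i=2,p=2: even sum, acc = (-3)+4 = 1
i=2,p=3: odd sum, acc = 1-3 = -2
i=2,p=4: even sum, acc = (-2)+8 = 6
i=3,p=0: odd sum, acc = 6-0 = 6
i=3,p=1: even sum, acc = 6+3 = 9
i=3,p=2: odd sum, acc = 9-2 = 7
i=3,p=3: even sum, acc = 7+9 = 16
i=3,p=4: odd sum, acc = 16-4 = 12
i=4,p=0: even sum, acc = 12+0 = 12
i=4,p=1: odd sum, acc = 12-1 = 11
i=4,p=2: even sum, acc = 11+8 = 19
i=4,p=3: odd sum, acc = 19-3 = 16
i=4,p=4: even sum, acc = 16+16 = 32
i=5,p=0: odd sum, acc = 32-0 = 32
i=5,p=1: even sum, acc = 32+5 = 37
i=5,p=2: odd sum, acc = 37-2 = 35
i=5,p=3: even sum, acc = 35+15 = 50
i=5,p=4: odd sum, acc = 50-4 = 46

46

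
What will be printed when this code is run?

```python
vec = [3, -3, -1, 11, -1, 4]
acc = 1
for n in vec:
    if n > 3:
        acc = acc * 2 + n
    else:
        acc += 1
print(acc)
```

n=3: not >3, acc = 1+1 = 2
n=-3: not >3, acc = 2+1 = 3
n=-1: not >3, acc = 3+1 = 4
n=11: >3, acc = 4*2+11 = 19
n=-1: not >3, acc = 19+1 = 20
n=4: >3, acc = 20*2+4 = 44

44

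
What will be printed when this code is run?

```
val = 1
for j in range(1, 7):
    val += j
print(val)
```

j=1: val = 1+1 = 2
j=2: val = 2+2 = 4
j=3: val = 4+3 = 7
j=4: val = 7+4 = 11
j=5: val = 11+5 = 16
j=6: val = 16+6 = 22

22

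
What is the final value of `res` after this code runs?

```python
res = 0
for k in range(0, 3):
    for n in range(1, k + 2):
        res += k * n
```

k=0,n=1: res = 0+0 = 0
k=1,n=1: res = 0+1 = 1
k=1,n=2: res = 1+2 = 3
k=2,n=1: res = 3+2 = 5
k=2,n=2: res = 5+4 = 9
k=2,n=3: res = 9+6 = 15

15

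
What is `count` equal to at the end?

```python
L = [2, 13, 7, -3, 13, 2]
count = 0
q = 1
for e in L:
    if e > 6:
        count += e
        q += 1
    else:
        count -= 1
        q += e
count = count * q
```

150

e=2: not >6, count = 0-1 = -1; q=3
e=13: >6, count = (-1)+13 = 12; q=4
e=7: >6, count = 12+7 = 19; q=5
e=-3: not >6, count = 19-1 = 18; q=2
e=13: >6, count = 18+13 = 31; q=3
e=2: not >6, count = 31-1 = 30; q=5
count*q = 30*5 = 150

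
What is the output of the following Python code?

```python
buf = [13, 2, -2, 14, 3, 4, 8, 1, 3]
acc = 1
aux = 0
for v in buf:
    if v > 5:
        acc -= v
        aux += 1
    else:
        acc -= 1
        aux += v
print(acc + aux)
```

-26

v=13: >5, acc = 1-13 = -12; aux=1
v=2: not >5, acc = (-12)-1 = -13; aux=3
v=-2: not >5, acc = (-13)-1 = -14; aux=1
v=14: >5, acc = (-14)-14 = -28; aux=2
v=3: not >5, acc = (-28)-1 = -29; aux=5
v=4: not >5, acc = (-29)-1 = -30; aux=9
v=8: >5, acc = (-30)-8 = -38; aux=10
v=1: not >5, acc = (-38)-1 = -39; aux=11
v=3: not >5, acc = (-39)-1 = -40; aux=14
acc+aux = (-40)+14 = -26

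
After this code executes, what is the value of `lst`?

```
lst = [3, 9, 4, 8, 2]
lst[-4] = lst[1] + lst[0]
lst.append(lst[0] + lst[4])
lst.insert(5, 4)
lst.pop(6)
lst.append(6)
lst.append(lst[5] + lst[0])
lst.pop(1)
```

lst[-4] = lst[1]+lst[0] = 9+3 = 12 → [3, 12, 4, 8, 2]
append lst[0]+lst[4] = 3+2 = 5 → [3, 12, 4, 8, 2, 5]
insert 4 at 5 → [3, 12, 4, 8, 2, 4, 5]
pop(6) removes 5 → [3, 12, 4, 8, 2, 4]
append 6 → [3, 12, 4, 8, 2, 4, 6]
append lst[5]+lst[0] = 4+3 = 7 → [3, 12, 4, 8, 2, 4, 6, 7]
pop(1) removes 12 → [3, 4, 8, 2, 4, 6, 7]

[3, 4, 8, 2, 4, 6, 7]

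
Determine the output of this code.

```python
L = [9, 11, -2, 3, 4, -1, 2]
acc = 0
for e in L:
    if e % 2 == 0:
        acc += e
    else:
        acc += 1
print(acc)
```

e=9: not even, acc = 0+1 = 1
e=11: not even, acc = 1+1 = 2
e=-2: even, acc = 2+(-2) = 0
e=3: not even, acc = 0+1 = 1
e=4: even, acc = 1+4 = 5
e=-1: not even, acc = 5+1 = 6
e=2: even, acc = 6+2 = 8

8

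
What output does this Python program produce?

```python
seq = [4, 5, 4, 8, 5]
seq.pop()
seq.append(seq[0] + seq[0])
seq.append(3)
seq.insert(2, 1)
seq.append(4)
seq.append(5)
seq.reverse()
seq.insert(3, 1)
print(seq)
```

[5, 4, 3, 1, 8, 8, 4, 1, 5, 4]

pop() removes 5 → [4, 5, 4, 8]
append seq[0]+seq[0] = 4+4 = 8 → [4, 5, 4, 8, 8]
append 3 → [4, 5, 4, 8, 8, 3]
insert 1 at 2 → [4, 5, 1, 4, 8, 8, 3]
append 4 → [4, 5, 1, 4, 8, 8, 3, 4]
append 5 → [4, 5, 1, 4, 8, 8, 3, 4, 5]
reverse → [5, 4, 3, 8, 8, 4, 1, 5, 4]
insert 1 at 3 → [5, 4, 3, 1, 8, 8, 4, 1, 5, 4]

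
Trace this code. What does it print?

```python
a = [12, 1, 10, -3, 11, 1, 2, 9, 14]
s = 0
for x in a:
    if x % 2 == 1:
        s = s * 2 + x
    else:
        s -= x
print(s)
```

-515

x=12: not odd, s = 0-12 = -12
x=1: odd, s = (-12)*2+1 = -23
x=10: not odd, s = (-23)-10 = -33
x=-3: odd, s = (-33)*2+(-3) = -69
x=11: odd, s = (-69)*2+11 = -127
x=1: odd, s = (-127)*2+1 = -253
x=2: not odd, s = (-253)-2 = -255
x=9: odd, s = (-255)*2+9 = -501
x=14: not odd, s = (-501)-14 = -515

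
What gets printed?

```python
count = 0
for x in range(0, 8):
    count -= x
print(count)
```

-28

x=0: count = 0-0 = 0
x=1: count = 0-1 = -1
x=2: count = (-1)-2 = -3
x=3: count = (-3)-3 = -6
x=4: count = (-6)-4 = -10
x=5: count = (-10)-5 = -15
x=6: count = (-15)-6 = -21
x=7: count = (-21)-7 = -28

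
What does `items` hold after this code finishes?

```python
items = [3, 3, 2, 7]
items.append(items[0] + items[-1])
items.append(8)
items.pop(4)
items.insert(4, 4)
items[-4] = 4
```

append items[0]+items[-1] = 3+7 = 10 → [3, 3, 2, 7, 10]
append 8 → [3, 3, 2, 7, 10, 8]
pop(4) removes 10 → [3, 3, 2, 7, 8]
insert 4 at 4 → [3, 3, 2, 7, 4, 8]
items[-4] = 4 → [3, 3, 4, 7, 4, 8]

[3, 3, 4, 7, 4, 8]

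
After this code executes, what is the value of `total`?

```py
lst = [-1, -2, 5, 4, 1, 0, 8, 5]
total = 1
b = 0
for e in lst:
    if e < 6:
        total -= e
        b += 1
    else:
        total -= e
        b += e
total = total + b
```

-4

e=-1: <6, total = 1-(-1) = 2; b=1
e=-2: <6, total = 2-(-2) = 4; b=2
e=5: <6, total = 4-5 = -1; b=3
e=4: <6, total = (-1)-4 = -5; b=4
e=1: <6, total = (-5)-1 = -6; b=5
e=0: <6, total = (-6)-0 = -6; b=6
e=8: not <6, total = (-6)-8 = -14; b=14
e=5: <6, total = (-14)-5 = -19; b=15
total+b = (-19)+15 = -4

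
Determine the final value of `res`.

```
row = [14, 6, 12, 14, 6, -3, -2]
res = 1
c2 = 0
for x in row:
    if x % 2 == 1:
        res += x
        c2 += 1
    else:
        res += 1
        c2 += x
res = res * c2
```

x=14: not odd, res = 1+1 = 2; c2=14
x=6: not odd, res = 2+1 = 3; c2=20
x=12: not odd, res = 3+1 = 4; c2=32
x=14: not odd, res = 4+1 = 5; c2=46
x=6: not odd, res = 5+1 = 6; c2=52
x=-3: odd, res = 6+(-3) = 3; c2=53
x=-2: not odd, res = 3+1 = 4; c2=51
res*c2 = 4*51 = 204

204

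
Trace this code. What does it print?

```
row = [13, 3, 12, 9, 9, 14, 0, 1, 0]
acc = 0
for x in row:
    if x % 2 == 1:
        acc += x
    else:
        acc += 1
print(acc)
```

x=13: odd, acc = 0+13 = 13
x=3: odd, acc = 13+3 = 16
x=12: not odd, acc = 16+1 = 17
x=9: odd, acc = 17+9 = 26
x=9: odd, acc = 26+9 = 35
x=14: not odd, acc = 35+1 = 36
x=0: not odd, acc = 36+1 = 37
x=1: odd, acc = 37+1 = 38
x=0: not odd, acc = 38+1 = 39

39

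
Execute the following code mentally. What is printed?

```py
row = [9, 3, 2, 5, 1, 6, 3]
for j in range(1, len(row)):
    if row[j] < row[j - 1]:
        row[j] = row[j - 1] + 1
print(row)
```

[9, 10, 11, 12, 13, 14, 15]

j=1: 3<9, row[1] = 9+1 = 10 → [9, 10, 2, 5, 1, 6, 3]
j=2: 2<10, row[2] = 10+1 = 11 → [9, 10, 11, 5, 1, 6, 3]
j=3: 5<11, row[3] = 11+1 = 12 → [9, 10, 11, 12, 1, 6, 3]
j=4: 1<12, row[4] = 12+1 = 13 → [9, 10, 11, 12, 13, 6, 3]
j=5: 6<13, row[5] = 13+1 = 14 → [9, 10, 11, 12, 13, 14, 3]
j=6: 3<14, row[6] = 14+1 = 15 → [9, 10, 11, 12, 13, 14, 15]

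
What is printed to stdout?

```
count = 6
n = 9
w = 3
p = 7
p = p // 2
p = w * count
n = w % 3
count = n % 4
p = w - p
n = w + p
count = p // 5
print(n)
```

p = 7//2 = 3
p = 3*6 = 18
n = 3%3 = 0
count = 0%4 = 0
p = 3-18 = -15
n = 3+(-15) = -12
count = (-15)//5 = -3

-12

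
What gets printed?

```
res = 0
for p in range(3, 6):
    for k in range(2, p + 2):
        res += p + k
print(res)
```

93

p=3,k=2: res = 0+5 = 5
p=3,k=3: res = 5+6 = 11
p=3,k=4: res = 11+7 = 18
p=4,k=2: res = 18+6 = 24
p=4,k=3: res = 24+7 = 31
p=4,k=4: res = 31+8 = 39
p=4,k=5: res = 39+9 = 48
p=5,k=2: res = 48+7 = 55
p=5,k=3: res = 55+8 = 63
p=5,k=4: res = 63+9 = 72
p=5,k=5: res = 72+10 = 82
p=5,k=6: res = 82+11 = 93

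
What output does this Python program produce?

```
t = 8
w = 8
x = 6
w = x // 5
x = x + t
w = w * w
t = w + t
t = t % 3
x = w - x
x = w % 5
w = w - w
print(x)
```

w = 6//5 = 1
x = 6+8 = 14
w = 1*1 = 1
t = 1+8 = 9
t = 9%3 = 0
x = 1-14 = -13
x = 1%5 = 1
w = 1-1 = 0

1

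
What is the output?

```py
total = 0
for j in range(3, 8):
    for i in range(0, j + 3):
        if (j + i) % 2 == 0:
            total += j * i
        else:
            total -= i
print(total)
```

387

j=3,i=0: odd sum, total = 0-0 = 0
j=3,i=1: even sum, total = 0+3 = 3
j=3,i=2: odd sum, total = 3-2 = 1
j=3,i=3: even sum, total = 1+9 = 10
j=3,i=4: odd sum, total = 10-4 = 6
j=3,i=5: even sum, total = 6+15 = 21
j=4,i=0: even sum, total = 21+0 = 21
j=4,i=1: odd sum, total = 21-1 = 20
j=4,i=2: even sum, total = 20+8 = 28
j=4,i=3: odd sum, total = 28-3 = 25
j=4,i=4: even sum, total = 25+16 = 41
j=4,i=5: odd sum, total = 41-5 = 36
j=4,i=6: even sum, total = 36+24 = 60
j=5,i=0: odd sum, total = 60-0 = 60
j=5,i=1: even sum, total = 60+5 = 65
j=5,i=2: odd sum, total = 65-2 = 63
j=5,i=3: even sum, total = 63+15 = 78
j=5,i=4: odd sum, total = 78-4 = 74
j=5,i=5: even sum, total = 74+25 = 99
j=5,i=6: odd sum, total = 99-6 = 93
j=5,i=7: even sum, total = 93+35 = 128
j=6,i=0: even sum, total = 128+0 = 128
j=6,i=1: odd sum, total = 128-1 = 127
j=6,i=2: even sum, total = 127+12 = 139
j=6,i=3: odd sum, total = 139-3 = 136
j=6,i=4: even sum, total = 136+24 = 160
j=6,i=5: odd sum, total = 160-5 = 155
j=6,i=6: even sum, total = 155+36 = 191
j=6,i=7: odd sum, total = 191-7 = 184
j=6,i=8: even sum, total = 184+48 = 232
j=7,i=0: odd sum, total = 232-0 = 232
j=7,i=1: even sum, total = 232+7 = 239
j=7,i=2: odd sum, total = 239-2 = 237
j=7,i=3: even sum, total = 237+21 = 258
j=7,i=4: odd sum, total = 258-4 = 254
j=7,i=5: even sum, total = 254+35 = 289
j=7,i=6: odd sum, total = 289-6 = 283
j=7,i=7: even sum, total = 283+49 = 332
j=7,i=8: odd sum, total = 332-8 = 324
j=7,i=9: even sum, total = 324+63 = 387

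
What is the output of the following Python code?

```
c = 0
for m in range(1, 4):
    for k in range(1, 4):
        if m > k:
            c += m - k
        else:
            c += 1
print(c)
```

m=1,k=1: not 1>1, c = 0+1 = 1
m=1,k=2: not 1>2, c = 1+1 = 2
m=1,k=3: not 1>3, c = 2+1 = 3
m=2,k=1: 2>1, c = 3+1 = 4
m=2,k=2: not 2>2, c = 4+1 = 5
m=2,k=3: not 2>3, c = 5+1 = 6
m=3,k=1: 3>1, c = 6+2 = 8
m=3,k=2: 3>2, c = 8+1 = 9
m=3,k=3: not 3>3, c = 9+1 = 10

10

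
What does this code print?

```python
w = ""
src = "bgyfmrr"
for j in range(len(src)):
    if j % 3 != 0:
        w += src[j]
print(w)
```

j=0: skip
j=1: add 'g' → 'g'
j=2: add 'y' → 'gy'
j=3: skip
j=4: add 'm' → 'gym'
j=5: add 'r' → 'gymr'
j=6: skip

gymr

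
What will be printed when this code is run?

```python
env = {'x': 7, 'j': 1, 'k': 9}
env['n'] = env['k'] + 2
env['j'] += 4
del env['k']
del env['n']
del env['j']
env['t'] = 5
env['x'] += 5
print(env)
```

{'x': 12, 't': 5}

env['n'] = env['k']+2 = 11 → {'x': 7, 'j': 1, 'k': 9, 'n': 11}
env['j'] = 1+4 = 5 → {'x': 7, 'j': 5, 'k': 9, 'n': 11}
del 'k' → {'x': 7, 'j': 5, 'n': 11}
del 'n' → {'x': 7, 'j': 5}
del 'j' → {'x': 7}
env['t'] = 5 → {'x': 7, 't': 5}
env['x'] = 7+5 = 12 → {'x': 12, 't': 5}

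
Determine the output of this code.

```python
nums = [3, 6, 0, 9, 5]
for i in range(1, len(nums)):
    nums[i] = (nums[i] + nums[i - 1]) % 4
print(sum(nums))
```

10

i=1: nums[1] = (6+3)%4 = 1 → [3, 1, 0, 9, 5]
i=2: nums[2] = (0+1)%4 = 1 → [3, 1, 1, 9, 5]
i=3: nums[3] = (9+1)%4 = 2 → [3, 1, 1, 2, 5]
i=4: nums[4] = (5+2)%4 = 3 → [3, 1, 1, 2, 3]
sum = 10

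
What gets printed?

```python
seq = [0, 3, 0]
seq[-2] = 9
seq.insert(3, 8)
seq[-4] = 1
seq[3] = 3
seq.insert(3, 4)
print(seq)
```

seq[-2] = 9 → [0, 9, 0]
insert 8 at 3 → [0, 9, 0, 8]
seq[-4] = 1 → [1, 9, 0, 8]
seq[3] = 3 → [1, 9, 0, 3]
insert 4 at 3 → [1, 9, 0, 4, 3]

[1, 9, 0, 4, 3]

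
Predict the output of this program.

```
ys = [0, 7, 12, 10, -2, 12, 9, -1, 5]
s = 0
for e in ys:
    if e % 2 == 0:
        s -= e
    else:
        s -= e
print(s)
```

e=0: even, s = 0-0 = 0
e=7: not even, s = 0-7 = -7
e=12: even, s = (-7)-12 = -19
e=10: even, s = (-19)-10 = -29
e=-2: even, s = (-29)-(-2) = -27
e=12: even, s = (-27)-12 = -39
e=9: not even, s = (-39)-9 = -48
e=-1: not even, s = (-48)-(-1) = -47
e=5: not even, s = (-47)-5 = -52

-52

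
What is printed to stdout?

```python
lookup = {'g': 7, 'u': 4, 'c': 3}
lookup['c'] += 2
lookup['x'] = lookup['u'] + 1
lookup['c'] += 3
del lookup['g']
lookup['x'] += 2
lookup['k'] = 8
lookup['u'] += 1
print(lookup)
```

lookup['c'] = 3+2 = 5 → {'g': 7, 'u': 4, 'c': 5}
lookup['x'] = lookup['u']+1 = 5 → {'g': 7, 'u': 4, 'c': 5, 'x': 5}
lookup['c'] = 5+3 = 8 → {'g': 7, 'u': 4, 'c': 8, 'x': 5}
del 'g' → {'u': 4, 'c': 8, 'x': 5}
lookup['x'] = 5+2 = 7 → {'u': 4, 'c': 8, 'x': 7}
lookup['k'] = 8 → {'u': 4, 'c': 8, 'x': 7, 'k': 8}
lookup['u'] = 4+1 = 5 → {'u': 5, 'c': 8, 'x': 7, 'k': 8}

{'u': 5, 'c': 8, 'x': 7, 'k': 8}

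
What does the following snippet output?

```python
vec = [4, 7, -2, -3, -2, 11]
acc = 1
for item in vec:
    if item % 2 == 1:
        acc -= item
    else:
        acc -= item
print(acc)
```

item=4: not odd, acc = 1-4 = -3
item=7: odd, acc = (-3)-7 = -10
item=-2: not odd, acc = (-10)-(-2) = -8
item=-3: odd, acc = (-8)-(-3) = -5
item=-2: not odd, acc = (-5)-(-2) = -3
item=11: odd, acc = (-3)-11 = -14

-14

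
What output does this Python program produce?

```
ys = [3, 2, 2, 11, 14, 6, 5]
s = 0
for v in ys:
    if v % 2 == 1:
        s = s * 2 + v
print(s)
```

39

v=3: odd, s = 0*2+3 = 3
v=2: not odd
v=2: not odd
v=11: odd, s = 3*2+11 = 17
v=14: not odd
v=6: not odd
v=5: odd, s = 17*2+5 = 39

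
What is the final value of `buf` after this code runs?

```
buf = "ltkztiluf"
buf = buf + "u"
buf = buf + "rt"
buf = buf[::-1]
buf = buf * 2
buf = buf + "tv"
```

'trufulitzktltrufulitzktltv'

+ 'u' → 'ltkztilufu'
+ 'rt' → 'ltkztilufurt'
reverse → 'trufulitzktl'
repeat ×2 → 'trufulitzktltrufulitzktl'
+ 'tv' → 'trufulitzktltrufulitzktltv'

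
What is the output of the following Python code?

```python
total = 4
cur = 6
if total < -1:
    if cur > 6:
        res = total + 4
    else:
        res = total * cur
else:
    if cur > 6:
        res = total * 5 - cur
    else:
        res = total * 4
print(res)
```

total=4, cur=6
total < -1 is False; cur > 6 is False
→ res = total * 4 = 16

16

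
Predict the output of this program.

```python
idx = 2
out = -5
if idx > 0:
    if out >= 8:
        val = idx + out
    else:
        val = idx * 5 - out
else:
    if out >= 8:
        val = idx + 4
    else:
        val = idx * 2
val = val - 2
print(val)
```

idx=2, out=-5
idx > 0 is True; out >= 8 is False
→ val = idx * 5 - out = 15
val = 15-2 = 13

13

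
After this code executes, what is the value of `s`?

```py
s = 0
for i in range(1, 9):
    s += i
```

i=1: s = 0+1 = 1
i=2: s = 1+2 = 3
i=3: s = 3+3 = 6
i=4: s = 6+4 = 10
i=5: s = 10+5 = 15
i=6: s = 15+6 = 21
i=7: s = 21+7 = 28
i=8: s = 28+8 = 36

36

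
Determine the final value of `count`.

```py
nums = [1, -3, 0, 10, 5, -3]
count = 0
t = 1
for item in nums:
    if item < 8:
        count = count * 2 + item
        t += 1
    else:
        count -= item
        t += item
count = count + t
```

-25

item=1: <8, count = 0*2+1 = 1; t=2
item=-3: <8, count = 1*2+(-3) = -1; t=3
item=0: <8, count = (-1)*2+0 = -2; t=4
item=10: not <8, count = (-2)-10 = -12; t=14
item=5: <8, count = (-12)*2+5 = -19; t=15
item=-3: <8, count = (-19)*2+(-3) = -41; t=16
count+t = (-41)+16 = -25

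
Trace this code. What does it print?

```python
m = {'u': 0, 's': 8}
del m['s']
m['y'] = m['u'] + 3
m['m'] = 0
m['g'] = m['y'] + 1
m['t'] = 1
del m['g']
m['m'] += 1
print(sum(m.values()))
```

5

del 's' → {'u': 0}
m['y'] = m['u']+3 = 3 → {'u': 0, 'y': 3}
m['m'] = 0 → {'u': 0, 'y': 3, 'm': 0}
m['g'] = m['y']+1 = 4 → {'u': 0, 'y': 3, 'm': 0, 'g': 4}
m['t'] = 1 → {'u': 0, 'y': 3, 'm': 0, 'g': 4, 't': 1}
del 'g' → {'u': 0, 'y': 3, 'm': 0, 't': 1}
m['m'] = 0+1 = 1 → {'u': 0, 'y': 3, 'm': 1, 't': 1}
sum of values = 5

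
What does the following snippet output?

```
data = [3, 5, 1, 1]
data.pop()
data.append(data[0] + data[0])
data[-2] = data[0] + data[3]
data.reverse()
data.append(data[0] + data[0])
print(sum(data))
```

pop() removes 1 → [3, 5, 1]
append data[0]+data[0] = 3+3 = 6 → [3, 5, 1, 6]
data[-2] = data[0]+data[3] = 3+6 = 9 → [3, 5, 9, 6]
reverse → [6, 9, 5, 3]
append data[0]+data[0] = 6+6 = 12 → [6, 9, 5, 3, 12]
sum = 35

35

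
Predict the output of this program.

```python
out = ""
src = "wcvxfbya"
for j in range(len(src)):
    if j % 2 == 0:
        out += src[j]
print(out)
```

j=0: add 'w' → 'w'
j=1: skip
j=2: add 'v' → 'wv'
j=3: skip
j=4: add 'f' → 'wvf'
j=5: skip
j=6: add 'y' → 'wvfy'
j=7: skip

wvfy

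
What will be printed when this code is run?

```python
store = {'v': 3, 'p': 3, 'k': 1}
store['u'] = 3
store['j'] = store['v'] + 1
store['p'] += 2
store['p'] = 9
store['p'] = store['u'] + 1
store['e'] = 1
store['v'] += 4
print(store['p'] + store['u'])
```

store['u'] = 3 → {'v': 3, 'p': 3, 'k': 1, 'u': 3}
store['j'] = store['v']+1 = 4 → {'v': 3, 'p': 3, 'k': 1, 'u': 3, 'j': 4}
store['p'] = 3+2 = 5 → {'v': 3, 'p': 5, 'k': 1, 'u': 3, 'j': 4}
store['p'] = 9 → {'v': 3, 'p': 9, 'k': 1, 'u': 3, 'j': 4}
store['p'] = store['u']+1 = 4 → {'v': 3, 'p': 4, 'k': 1, 'u': 3, 'j': 4}
store['e'] = 1 → {'v': 3, 'p': 4, 'k': 1, 'u': 3, 'j': 4, 'e': 1}
store['v'] = 3+4 = 7 → {'v': 7, 'p': 4, 'k': 1, 'u': 3, 'j': 4, 'e': 1}
store['p']+store['u'] = 4+3 = 7

7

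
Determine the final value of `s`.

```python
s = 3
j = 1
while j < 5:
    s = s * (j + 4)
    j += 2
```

105

j=1: s = 3*5 = 15
j=3: s = 15*7 = 105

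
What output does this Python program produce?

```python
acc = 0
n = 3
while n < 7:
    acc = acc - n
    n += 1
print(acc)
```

n=3: acc = 0-3 = -3
n=4: acc = (-3)-4 = -7
n=5: acc = (-7)-5 = -12
n=6: acc = (-12)-6 = -18

-18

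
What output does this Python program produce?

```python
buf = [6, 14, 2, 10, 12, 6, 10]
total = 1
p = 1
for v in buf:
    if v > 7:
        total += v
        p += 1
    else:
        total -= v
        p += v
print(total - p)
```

14

v=6: not >7, total = 1-6 = -5; p=7
v=14: >7, total = (-5)+14 = 9; p=8
v=2: not >7, total = 9-2 = 7; p=10
v=10: >7, total = 7+10 = 17; p=11
v=12: >7, total = 17+12 = 29; p=12
v=6: not >7, total = 29-6 = 23; p=18
v=10: >7, total = 23+10 = 33; p=19
total-p = 33-19 = 14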